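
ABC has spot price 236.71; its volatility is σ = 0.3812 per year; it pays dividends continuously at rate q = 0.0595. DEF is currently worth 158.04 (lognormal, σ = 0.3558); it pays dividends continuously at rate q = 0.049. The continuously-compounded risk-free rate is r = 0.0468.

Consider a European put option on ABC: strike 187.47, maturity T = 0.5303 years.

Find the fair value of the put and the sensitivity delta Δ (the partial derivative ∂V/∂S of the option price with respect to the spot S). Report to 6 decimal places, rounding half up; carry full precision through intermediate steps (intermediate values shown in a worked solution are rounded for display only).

σ√T = 0.3812·√0.5303 = 0.277596
d₁ = (ln(S/K) + (r−q+σ²/2)T) / (σ√T) = (ln(236.71/187.47) + (0.0468−0.0595+0.3812²/2)·0.5303) / 0.277596 = (0.233217 + 0.031795) / 0.277596 = 0.954667
d₂ = d₁ − σ√T = 0.954667 − 0.277596 = 0.677070
e^{−rT} = 0.975487
e^{−qT} = 0.968940
N(−d₁) = 0.169873,  N(−d₂) = 0.249181
Put price V = K·e^{−rT}·N(−d₂) − S·e^{−qT}·N(−d₁) = 45.568814 − 38.961713 = 6.607101
Δ = −e^{−qT}·N(−d₁) = -0.164597

price = 6.607101
Δ = -0.164597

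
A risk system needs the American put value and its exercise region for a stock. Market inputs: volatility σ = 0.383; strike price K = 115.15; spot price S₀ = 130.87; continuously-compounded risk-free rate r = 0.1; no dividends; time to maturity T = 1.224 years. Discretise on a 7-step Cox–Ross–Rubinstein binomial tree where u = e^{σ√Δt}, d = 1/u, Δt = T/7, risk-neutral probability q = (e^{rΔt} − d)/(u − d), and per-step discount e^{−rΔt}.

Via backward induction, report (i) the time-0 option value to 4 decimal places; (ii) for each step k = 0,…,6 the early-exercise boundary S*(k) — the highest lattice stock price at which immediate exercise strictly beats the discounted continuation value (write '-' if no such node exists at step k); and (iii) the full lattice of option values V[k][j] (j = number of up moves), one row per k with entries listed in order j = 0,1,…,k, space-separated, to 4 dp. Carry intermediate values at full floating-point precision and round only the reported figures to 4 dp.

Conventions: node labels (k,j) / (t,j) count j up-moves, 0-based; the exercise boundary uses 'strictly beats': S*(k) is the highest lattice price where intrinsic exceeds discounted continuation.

params: Δt=0.17486 u=1.17369 d=0.85201 q=0.51488 e^(-rΔt)=0.98267
t_7 payoffs: 72.4961 56.3919 34.2075 3.6472 0.0000 0.0000 0.0000 0.0000
t_6: node(6,0) S=50.0626 payoff=65.0874 vs cont=63.0914 → 65.0874 [stop]  node(6,1) S=68.9640 payoff=46.1860 vs cont=44.1900 → 46.1860 [stop]  node(6,2) S=95.0017 payoff=20.1483 vs cont=18.1523 → 20.1483 [stop]  node(6,3) S=130.8700 payoff=0.0000 vs cont=1.7387 → 1.7387 [wait]  node(6,4) S=180.2806 payoff=0.0000 vs cont=0.0000 → 0.0000 [wait]  node(6,5) S=248.3464 payoff=0.0000 vs cont=0.0000 → 0.0000 [wait]  node(6,6) S=342.1107 payoff=0.0000 vs cont=0.0000 → 0.0000 [wait]  ⇒ S*(6)=95.0017
t_5: node(5,0) S=58.7581 payoff=56.3919 vs cont=54.3959 → 56.3919 [stop]  node(5,1) S=80.9425 payoff=34.2075 vs cont=32.2115 → 34.2075 [stop]  node(5,2) S=111.5028 payoff=3.6472 vs cont=10.4846 → 10.4846 [wait]  node(5,3) S=153.6012 payoff=0.0000 vs cont=0.8288 → 0.8288 [wait]  node(5,4) S=211.5940 payoff=0.0000 vs cont=0.0000 → 0.0000 [wait]  node(5,5) S=291.4823 payoff=0.0000 vs cont=0.0000 → 0.0000 [wait]  ⇒ S*(5)=80.9425
t_4: node(4,0) S=68.9640 payoff=46.1860 vs cont=44.1900 → 46.1860 [stop]  node(4,1) S=95.0017 payoff=20.1483 vs cont=21.6118 → 21.6118 [wait]  node(4,2) S=130.8700 payoff=0.0000 vs cont=5.4175 → 5.4175 [wait]  node(4,3) S=180.2806 payoff=0.0000 vs cont=0.3951 → 0.3951 [wait]  node(4,4) S=248.3464 payoff=0.0000 vs cont=0.0000 → 0.0000 [wait]  ⇒ S*(4)=68.9640
t_3: node(3,0) S=80.9425 payoff=34.2075 vs cont=32.9519 → 34.2075 [stop]  node(3,1) S=111.5028 payoff=3.6472 vs cont=13.0435 → 13.0435 [wait]  node(3,2) S=153.6012 payoff=0.0000 vs cont=2.7825 → 2.7825 [wait]  node(3,3) S=211.5940 payoff=0.0000 vs cont=0.1884 → 0.1884 [wait]  ⇒ S*(3)=80.9425
t_2: node(2,0) S=95.0017 payoff=20.1483 vs cont=22.9065 → 22.9065 [wait]  node(2,1) S=130.8700 payoff=0.0000 vs cont=7.6258 → 7.6258 [wait]  node(2,2) S=180.2806 payoff=0.0000 vs cont=1.4217 → 1.4217 [wait]  ⇒ S*(2)=-
t_1: node(1,0) S=111.5028 payoff=3.6472 vs cont=14.7780 → 14.7780 [wait]  node(1,1) S=153.6012 payoff=0.0000 vs cont=4.3546 → 4.3546 [wait]  ⇒ S*(1)=-
t_0: node(0,0) S=130.8700 payoff=0.0000 vs cont=9.2481 → 9.2481 [wait]  ⇒ S*(0)=-

price = 9.2481
boundary = - - - 80.9425 68.9640 80.9425 95.0017
tree:
9.2481
14.7780 4.3546
22.9065 7.6258 1.4217
34.2075 13.0435 2.7825 0.1884
46.1860 21.6118 5.4175 0.3951 0.0000
56.3919 34.2075 10.4846 0.8288 0.0000 0.0000
65.0874 46.1860 20.1483 1.7387 0.0000 0.0000 0.0000
72.4961 56.3919 34.2075 3.6472 0.0000 0.0000 0.0000 0.0000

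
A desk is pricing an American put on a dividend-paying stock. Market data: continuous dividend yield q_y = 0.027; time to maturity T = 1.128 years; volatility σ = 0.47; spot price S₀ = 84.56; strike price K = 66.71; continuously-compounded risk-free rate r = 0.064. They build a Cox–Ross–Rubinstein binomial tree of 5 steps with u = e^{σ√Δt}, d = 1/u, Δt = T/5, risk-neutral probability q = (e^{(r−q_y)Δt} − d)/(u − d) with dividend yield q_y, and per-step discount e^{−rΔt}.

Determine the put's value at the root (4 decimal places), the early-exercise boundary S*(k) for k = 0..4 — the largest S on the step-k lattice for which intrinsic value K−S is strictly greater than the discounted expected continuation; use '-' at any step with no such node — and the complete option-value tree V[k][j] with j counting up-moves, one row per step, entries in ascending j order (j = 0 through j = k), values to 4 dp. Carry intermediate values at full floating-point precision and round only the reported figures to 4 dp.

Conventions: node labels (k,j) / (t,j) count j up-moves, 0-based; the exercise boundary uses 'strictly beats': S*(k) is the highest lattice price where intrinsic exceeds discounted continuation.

params: Δt=0.22560 u=1.25012 d=0.79992 q=0.46304 e^(-rΔt)=0.98567
t_5 payoffs: 39.0144 23.4275 0.0000 0.0000 0.0000 0.0000
t_4: node(4,0) S=34.6227 payoff=32.0873 vs cont=31.3412 → 32.0873 [stop]  node(4,1) S=54.1082 payoff=12.6018 vs cont=12.3993 → 12.6018 [stop]  node(4,2) S=84.5600 payoff=0.0000 vs cont=0.0000 → 0.0000 [wait]  node(4,3) S=132.1499 payoff=0.0000 vs cont=0.0000 → 0.0000 [wait]  node(4,4) S=206.5230 payoff=0.0000 vs cont=0.0000 → 0.0000 [wait]  ⇒ S*(4)=54.1082
t_3: node(3,0) S=43.2825 payoff=23.4275 vs cont=22.7341 → 23.4275 [stop]  node(3,1) S=67.6416 payoff=0.0000 vs cont=6.6697 → 6.6697 [wait]  node(3,2) S=105.7099 payoff=0.0000 vs cont=0.0000 → 0.0000 [wait]  node(3,3) S=165.2029 payoff=0.0000 vs cont=0.0000 → 0.0000 [wait]  ⇒ S*(3)=43.2825
t_2: node(2,0) S=54.1082 payoff=12.6018 vs cont=15.4433 → 15.4433 [wait]  node(2,1) S=84.5600 payoff=0.0000 vs cont=3.5300 → 3.5300 [wait]  node(2,2) S=132.1499 payoff=0.0000 vs cont=0.0000 → 0.0000 [wait]  ⇒ S*(2)=-
t_1: node(1,0) S=67.6416 payoff=0.0000 vs cont=9.7847 → 9.7847 [wait]  node(1,1) S=105.7099 payoff=0.0000 vs cont=1.8683 → 1.8683 [wait]  ⇒ S*(1)=-
t_0: node(0,0) S=84.5600 payoff=0.0000 vs cont=6.0314 → 6.0314 [wait]  ⇒ S*(0)=-

price = 6.0314
boundary = - - - 43.2825 54.1082
tree:
6.0314
9.7847 1.8683
15.4433 3.5300 0.0000
23.4275 6.6697 0.0000 0.0000
32.0873 12.6018 0.0000 0.0000 0.0000
39.0144 23.4275 0.0000 0.0000 0.0000 0.0000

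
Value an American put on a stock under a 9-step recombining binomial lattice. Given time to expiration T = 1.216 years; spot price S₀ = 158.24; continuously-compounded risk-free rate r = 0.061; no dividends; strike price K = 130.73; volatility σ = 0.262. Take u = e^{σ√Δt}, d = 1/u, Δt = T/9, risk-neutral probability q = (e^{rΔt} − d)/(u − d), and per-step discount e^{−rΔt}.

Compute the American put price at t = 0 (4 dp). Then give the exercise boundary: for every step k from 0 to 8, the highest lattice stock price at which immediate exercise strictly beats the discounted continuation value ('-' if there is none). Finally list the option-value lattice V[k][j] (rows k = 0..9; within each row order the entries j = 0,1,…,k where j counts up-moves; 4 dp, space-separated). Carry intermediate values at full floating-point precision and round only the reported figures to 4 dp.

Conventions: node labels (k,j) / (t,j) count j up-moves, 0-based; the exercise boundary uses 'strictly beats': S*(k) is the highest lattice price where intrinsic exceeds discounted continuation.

Δt=0.13511, u=1.10109, d=0.90819, q=0.51884, disc=e^(-rΔt)=0.99179
k=9 terminal: V=max(K-S,0) → 64.2187 50.0911 32.9627 12.1961 0.0000 0.0000 0.0000 0.0000 0.0000 0.0000
k=8: j=0 S=73.2352 intr=57.4948 cont=56.4218 V=57.4948[EX]; j=1 S=88.7910 intr=41.9390 cont=40.8660 V=41.9390[EX]; j=2 S=107.6510 intr=23.0790 cont=22.0060 V=23.0790[EX]; j=3 S=130.5170 intr=0.2130 cont=5.8201 V=5.8201[hold]; j=4 S=158.2400 intr=0.0000 cont=0.0000 V=0.0000[hold]; j=5 S=191.8516 intr=0.0000 cont=0.0000 V=0.0000[hold]; j=6 S=232.6025 intr=0.0000 cont=0.0000 V=0.0000[hold]; j=7 S=282.0093 intr=0.0000 cont=0.0000 V=0.0000[hold]; j=8 S=341.9106 intr=0.0000 cont=0.0000 V=0.0000[hold]  S*(8)=107.6510
k=7: j=0 S=80.6389 intr=50.0911 cont=49.0181 V=50.0911[EX]; j=1 S=97.7673 intr=32.9627 cont=31.8897 V=32.9627[EX]; j=2 S=118.5339 intr=12.1961 cont=14.0084 V=14.0084[hold]; j=3 S=143.7116 intr=0.0000 cont=2.7774 V=2.7774[hold]; j=4 S=174.2372 intr=0.0000 cont=0.0000 V=0.0000[hold]; j=5 S=211.2467 intr=0.0000 cont=0.0000 V=0.0000[hold]; j=6 S=256.1173 intr=0.0000 cont=0.0000 V=0.0000[hold]; j=7 S=310.5189 intr=0.0000 cont=0.0000 V=0.0000[hold]  S*(7)=97.7673
k=6: j=0 S=88.7910 intr=41.9390 cont=40.8660 V=41.9390[EX]; j=1 S=107.6510 intr=23.0790 cont=22.9385 V=23.0790[EX]; j=2 S=130.5170 intr=0.2130 cont=8.1141 V=8.1141[hold]; j=3 S=158.2400 intr=0.0000 cont=1.3254 V=1.3254[hold]; j=4 S=191.8516 intr=0.0000 cont=0.0000 V=0.0000[hold]; j=5 S=232.6025 intr=0.0000 cont=0.0000 V=0.0000[hold]; j=6 S=282.0093 intr=0.0000 cont=0.0000 V=0.0000[hold]  S*(6)=107.6510
k=5: j=0 S=97.7673 intr=32.9627 cont=31.8897 V=32.9627[EX]; j=1 S=118.5339 intr=12.1961 cont=15.1889 V=15.1889[hold]; j=2 S=143.7116 intr=0.0000 cont=4.5541 V=4.5541[hold]; j=3 S=174.2372 intr=0.0000 cont=0.6325 V=0.6325[hold]; j=4 S=211.2467 intr=0.0000 cont=0.0000 V=0.0000[hold]; j=5 S=256.1173 intr=0.0000 cont=0.0000 V=0.0000[hold]  S*(5)=97.7673
k=4: j=0 S=107.6510 intr=23.0790 cont=23.5460 V=23.5460[hold]; j=1 S=130.5170 intr=0.2130 cont=9.5917 V=9.5917[hold]; j=2 S=158.2400 intr=0.0000 cont=2.4987 V=2.4987[hold]; j=3 S=191.8516 intr=0.0000 cont=0.3018 V=0.3018[hold]; j=4 S=232.6025 intr=0.0000 cont=0.0000 V=0.0000[hold]  S*(4)=-
k=3: j=0 S=118.5339 intr=12.1961 cont=16.1721 V=16.1721[hold]; j=1 S=143.7116 intr=0.0000 cont=5.8631 V=5.8631[hold]; j=2 S=174.2372 intr=0.0000 cont=1.3477 V=1.3477[hold]; j=3 S=211.2467 intr=0.0000 cont=0.1440 V=0.1440[hold]  S*(3)=-
k=2: j=0 S=130.5170 intr=0.2130 cont=10.7345 V=10.7345[hold]; j=1 S=158.2400 intr=0.0000 cont=3.4914 V=3.4914[hold]; j=2 S=191.8516 intr=0.0000 cont=0.7173 V=0.7173[hold]  S*(2)=-
k=1: j=0 S=143.7116 intr=0.0000 cont=6.9192 V=6.9192[hold]; j=1 S=174.2372 intr=0.0000 cont=2.0352 V=2.0352[hold]  S*(1)=-
k=0: j=0 S=158.2400 intr=0.0000 cont=4.3492 V=4.3492[hold]  S*(0)=-

price = 4.3492
boundary = - - - - - 97.7673 107.6510 97.7673 107.6510
tree:
4.3492
6.9192 2.0352
10.7345 3.4914 0.7173
16.1721 5.8631 1.3477 0.1440
23.5460 9.5917 2.4987 0.3018 0.0000
32.9627 15.1889 4.5541 0.6325 0.0000 0.0000
41.9390 23.0790 8.1141 1.3254 0.0000 0.0000 0.0000
50.0911 32.9627 14.0084 2.7774 0.0000 0.0000 0.0000 0.0000
57.4948 41.9390 23.0790 5.8201 0.0000 0.0000 0.0000 0.0000 0.0000
64.2187 50.0911 32.9627 12.1961 0.0000 0.0000 0.0000 0.0000 0.0000 0.0000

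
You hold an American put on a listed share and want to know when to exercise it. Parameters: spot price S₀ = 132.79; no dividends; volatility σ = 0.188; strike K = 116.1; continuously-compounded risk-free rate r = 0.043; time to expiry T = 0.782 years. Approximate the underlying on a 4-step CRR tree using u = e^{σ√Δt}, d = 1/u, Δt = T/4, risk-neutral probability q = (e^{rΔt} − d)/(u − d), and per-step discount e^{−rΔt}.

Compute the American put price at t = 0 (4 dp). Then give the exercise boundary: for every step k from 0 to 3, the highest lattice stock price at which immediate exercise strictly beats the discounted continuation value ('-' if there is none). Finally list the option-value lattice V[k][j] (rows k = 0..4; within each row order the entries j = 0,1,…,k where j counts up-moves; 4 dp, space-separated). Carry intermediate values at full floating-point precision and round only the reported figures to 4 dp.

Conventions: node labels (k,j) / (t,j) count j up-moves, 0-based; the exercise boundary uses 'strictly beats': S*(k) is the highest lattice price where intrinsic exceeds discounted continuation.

price = 1.8604
boundary = - - - 103.4816
tree:
1.8604
3.5747 0.3695
6.7754 0.7928 0.0000
12.6184 1.7008 0.0000 0.0000
20.8725 3.6488 0.0000 0.0000 0.0000

Δt=0.19550  u=1.08668  d=0.92024  q=0.52995  discount=0.99163
step 4 (expiry): payoffs max(K−S,0) = 20.8725 3.6488 0.0000 0.0000 0.0000
step 3: (k=3,j=0): S=103.4816, K−S=12.6184, hold=11.6465 ⇒ V=12.6184 exercise | (k=3,j=1): S=122.1982, K−S=0.0000, hold=1.7008 ⇒ V=1.7008 continue | (k=3,j=2): S=144.2999, K−S=0.0000, hold=0.0000 ⇒ V=0.0000 continue | (k=3,j=3): S=170.3992, K−S=0.0000, hold=0.0000 ⇒ V=0.0000 continue  boundary S*=103.4816
step 2: (k=2,j=0): S=112.4512, K−S=3.6488, hold=6.7754 ⇒ V=6.7754 continue | (k=2,j=1): S=132.7900, K−S=0.0000, hold=0.7928 ⇒ V=0.7928 continue | (k=2,j=2): S=156.8075, K−S=0.0000, hold=0.0000 ⇒ V=0.0000 continue  boundary S*=-
step 1: (k=1,j=0): S=122.1982, K−S=0.0000, hold=3.5747 ⇒ V=3.5747 continue | (k=1,j=1): S=144.2999, K−S=0.0000, hold=0.3695 ⇒ V=0.3695 continue  boundary S*=-
step 0: (k=0,j=0): S=132.7900, K−S=0.0000, hold=1.8604 ⇒ V=1.8604 continue  boundary S*=-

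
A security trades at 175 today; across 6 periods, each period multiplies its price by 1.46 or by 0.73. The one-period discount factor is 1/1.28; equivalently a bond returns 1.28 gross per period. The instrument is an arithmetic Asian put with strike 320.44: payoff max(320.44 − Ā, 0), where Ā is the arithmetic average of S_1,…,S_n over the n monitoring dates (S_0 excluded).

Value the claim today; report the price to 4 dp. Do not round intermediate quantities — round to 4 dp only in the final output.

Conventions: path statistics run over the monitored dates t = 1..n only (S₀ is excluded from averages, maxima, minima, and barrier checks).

With p* = (R−d)/(u−d) = 0.7534, sum probability × payoff across the paths and divide by R^6.
Enumerate all 2^6 = 64 price paths (U = up ×1.46, D = down ×0.73); each path with k up-moves has probability p*^k·(1−p*)^(6−k).
DDDDDD: Ā=66.9241, payoff=253.5159, prob=0.000225
UDDDDD: Ā=133.8482, payoff=186.5918, prob=0.000687
DUDDDD: Ā=112.5565, payoff=207.8835, prob=0.000687
UUDDDD: Ā=225.1131, payoff=95.3269, prob=0.002098
DDUDDD: Ā=97.0136, payoff=223.4264, prob=0.000687
UDUDDD: Ā=194.0273, payoff=126.4127, prob=0.002098
DUUDDD: Ā=172.7356, payoff=147.7044, prob=0.002098
UUUDDD: Ā=345.4712, payoff=0.0000, prob=0.006412
DDDUDD: Ā=85.6673, payoff=234.7727, prob=0.000687
UDDUDD: Ā=171.3346, payoff=149.1054, prob=0.002098
DUDUDD: Ā=150.0429, payoff=170.3971, prob=0.002098
UUDUDD: Ā=300.0859, payoff=20.3541, prob=0.006412
DDUUDD: Ā=134.5000, payoff=185.9400, prob=0.002098
UDUUDD: Ā=269.0000, payoff=51.4400, prob=0.006412
DUUUDD: Ā=247.7084, payoff=72.7316, prob=0.006412
UUUUDD: Ā=495.4167, payoff=0.0000, prob=0.019591
DDDDUD: Ā=77.3845, payoff=243.0555, prob=0.000687
UDDDUD: Ā=154.7690, payoff=165.6710, prob=0.002098
DUDDUD: Ā=133.4773, payoff=186.9627, prob=0.002098
UUDDUD: Ā=266.9546, payoff=53.4854, prob=0.006412
DDUDUD: Ā=117.9344, payoff=202.5056, prob=0.002098
UDUDUD: Ā=235.8688, payoff=84.5712, prob=0.006412
DUUDUD: Ā=214.5771, payoff=105.8629, prob=0.006412
UUUDUD: Ā=429.1542, payoff=0.0000, prob=0.019591
DDDUUD: Ā=106.5880, payoff=213.8520, prob=0.002098
UDDUUD: Ā=213.1761, payoff=107.2639, prob=0.006412
DUDUUD: Ā=191.8844, payoff=128.5556, prob=0.006412
UUDUUD: Ā=383.7689, payoff=0.0000, prob=0.019591
DDUUUD: Ā=176.3415, payoff=144.0985, prob=0.006412
UDUUUD: Ā=352.6830, payoff=0.0000, prob=0.019591
DUUUUD: Ā=331.3914, payoff=0.0000, prob=0.019591
UUUUUD: Ā=662.7827, payoff=0.0000, prob=0.059862
DDDDDU: Ā=71.3380, payoff=249.1020, prob=0.000687
UDDDDU: Ā=142.6760, payoff=177.7640, prob=0.002098
DUDDDU: Ā=121.3844, payoff=199.0556, prob=0.002098
UUDDDU: Ā=242.7688, payoff=77.6712, prob=0.006412
DDUDDU: Ā=105.8415, payoff=214.5985, prob=0.002098
UDUDDU: Ā=211.6829, payoff=108.7571, prob=0.006412
DUUDDU: Ā=190.3913, payoff=130.0487, prob=0.006412
UUUDDU: Ā=380.7825, payoff=0.0000, prob=0.019591
DDDUDU: Ā=94.4951, payoff=225.9449, prob=0.002098
UDDUDU: Ā=188.9903, payoff=131.4497, prob=0.006412
DUDUDU: Ā=167.6986, payoff=152.7414, prob=0.006412
UUDUDU: Ā=335.3972, payoff=0.0000, prob=0.019591
DDUUDU: Ā=152.1557, payoff=168.2843, prob=0.006412
UDUUDU: Ā=304.3114, payoff=16.1286, prob=0.019591
DUUUDU: Ā=283.0197, payoff=37.4203, prob=0.019591
UUUUDU: Ā=566.0394, payoff=0.0000, prob=0.059862
DDDDUU: Ā=86.2123, payoff=234.2277, prob=0.002098
UDDDUU: Ā=172.4246, payoff=148.0154, prob=0.006412
DUDDUU: Ā=151.1330, payoff=169.3070, prob=0.006412
UUDDUU: Ā=302.2659, payoff=18.1741, prob=0.019591
DDUDUU: Ā=135.5900, payoff=184.8500, prob=0.006412
UDUDUU: Ā=271.1801, payoff=49.2599, prob=0.019591
DUUDUU: Ā=249.8884, payoff=70.5516, prob=0.019591
UUUDUU: Ā=499.7768, payoff=0.0000, prob=0.059862
DDDUUU: Ā=124.2437, payoff=196.1963, prob=0.006412
UDDUUU: Ā=248.4874, payoff=71.9526, prob=0.019591
DUDUUU: Ā=227.1957, payoff=93.2443, prob=0.019591
UUDUUU: Ā=454.3915, payoff=0.0000, prob=0.059862
DDUUUU: Ā=211.6528, payoff=108.7872, prob=0.019591
UDUUUU: Ā=423.3057, payoff=0.0000, prob=0.059862
DUUUUU: Ā=402.0140, payoff=0.0000, prob=0.059862
UUUUUU: Ā=804.0280, payoff=0.0000, prob=0.182911
Price = Σ prob·payoff / R^6 = 30.090956 / 4.398047 = 6.8419

price = 6.8419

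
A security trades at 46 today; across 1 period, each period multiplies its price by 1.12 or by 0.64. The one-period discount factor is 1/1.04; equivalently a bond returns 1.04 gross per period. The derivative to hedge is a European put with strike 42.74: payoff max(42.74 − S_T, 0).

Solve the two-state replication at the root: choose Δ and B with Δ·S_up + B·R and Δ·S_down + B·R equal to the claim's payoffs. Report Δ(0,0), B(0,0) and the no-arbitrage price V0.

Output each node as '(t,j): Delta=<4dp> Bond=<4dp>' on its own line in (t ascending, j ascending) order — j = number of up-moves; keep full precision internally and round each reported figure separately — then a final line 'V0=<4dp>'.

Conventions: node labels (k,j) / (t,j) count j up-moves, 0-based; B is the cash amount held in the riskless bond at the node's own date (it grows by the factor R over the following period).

(0,0): Delta=-0.6024 Bond=29.8397
V0=2.1314

Since d<R<u, set p* = (R−d)/(u−d) = 0.8333; price each node as the discounted p*-expectation of its children.
Expiry values: V(1,0)=13.3000, V(1,1)=0.0000
  t=0,j=0: stock 46.0000 → up 51.5200 (V=0.0000), down 29.4400 (V=13.3000). Price 2.1314; hedge Δ=-0.6024, bond B=29.8397.
Sanity check at the root: Δ(0,0)·S0 + B(0,0) reproduces V0 = 2.1314.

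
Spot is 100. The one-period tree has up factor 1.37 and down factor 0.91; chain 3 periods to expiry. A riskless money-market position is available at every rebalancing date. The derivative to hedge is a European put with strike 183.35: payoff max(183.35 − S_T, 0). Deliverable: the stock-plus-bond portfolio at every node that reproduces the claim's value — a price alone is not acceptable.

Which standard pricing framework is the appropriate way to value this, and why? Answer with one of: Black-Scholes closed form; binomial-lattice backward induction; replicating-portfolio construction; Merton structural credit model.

framework: replicating-portfolio construction

Key observation: the task asks for the hedge itself — share and bond holdings at every node of the 3-period tree on spot 100 with factors 1.37/0.91 — which is exactly what the replicating-portfolio construction produces.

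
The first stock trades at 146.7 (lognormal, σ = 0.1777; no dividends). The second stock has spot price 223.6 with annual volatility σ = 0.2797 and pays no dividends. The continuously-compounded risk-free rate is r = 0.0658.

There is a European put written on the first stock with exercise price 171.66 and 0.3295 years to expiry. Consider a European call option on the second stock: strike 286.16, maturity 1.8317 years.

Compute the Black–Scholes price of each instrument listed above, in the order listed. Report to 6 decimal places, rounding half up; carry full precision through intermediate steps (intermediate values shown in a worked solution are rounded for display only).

[the first stock put K=171.66]
σ√T = 0.1777·√0.3295 = 0.102004
d₁ = (ln(S/K) + (r+σ²/2)T) / (σ√T) = (ln(146.7/171.66) + (0.0658+0.1777²/2)·0.3295) / 0.102004 = (-0.157126 + 0.026883) / 0.102004 = -1.276845
d₂ = d₁ − σ√T = -1.276845 − 0.102004 = -1.378848
e^{−rT} = 0.978552
N(−d₁) = 0.899171,  N(−d₂) = 0.916029
price = K·e^{−rT}·N(−d₂) − S·N(−d₁) = 153.873008 − 131.908449 = 21.964559
[the second stock call K=286.16]
σ√T = 0.2797·√1.8317 = 0.378547
d₁ = (ln(S/K) + (r+σ²/2)T) / (σ√T) = (ln(223.6/286.16) + (0.0658+0.2797²/2)·1.8317) / 0.378547 = (-0.246692 + 0.192175) / 0.378547 = -0.144018
d₂ = d₁ − σ√T = -0.144018 − 0.378547 = -0.522565
e^{−rT} = 0.886454
N(d₁) = 0.442743,  N(d₂) = 0.300638
price = S·N(d₁) − K·e^{−rT}·N(d₂) = 98.997346 − 76.262280 = 22.735066

price(the first stock put K=171.66) = 21.964559
price(the second stock call K=286.16) = 22.735066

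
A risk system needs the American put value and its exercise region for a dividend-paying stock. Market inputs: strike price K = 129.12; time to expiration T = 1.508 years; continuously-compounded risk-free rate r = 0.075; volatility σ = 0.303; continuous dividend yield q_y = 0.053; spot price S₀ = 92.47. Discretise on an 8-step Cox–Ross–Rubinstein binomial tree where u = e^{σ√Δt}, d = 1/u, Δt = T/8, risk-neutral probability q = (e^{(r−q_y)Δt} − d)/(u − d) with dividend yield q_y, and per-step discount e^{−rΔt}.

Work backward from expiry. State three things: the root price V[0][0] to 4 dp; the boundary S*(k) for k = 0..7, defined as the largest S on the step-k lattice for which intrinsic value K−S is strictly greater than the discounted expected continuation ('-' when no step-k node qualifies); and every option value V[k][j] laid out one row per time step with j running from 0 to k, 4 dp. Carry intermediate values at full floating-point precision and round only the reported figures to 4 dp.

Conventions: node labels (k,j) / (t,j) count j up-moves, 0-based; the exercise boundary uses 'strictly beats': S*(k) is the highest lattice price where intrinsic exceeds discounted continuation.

params: Δt=0.18850 u=1.14060 d=0.87673 q=0.48291 e^(-rΔt)=0.98596
t_8 payoffs: 96.8394 87.1242 74.4850 58.0419 36.6500 8.8200 0.0000 0.0000 0.0000
t_7: node(7,0) S=36.8192 payoff=92.3008 vs cont=90.8543 → 92.3008 [stop]  node(7,1) S=47.9004 payoff=81.2196 vs cont=79.8832 → 81.2196 [stop]  node(7,2) S=62.3166 payoff=66.8034 vs cont=65.6103 → 66.8034 [stop]  node(7,3) S=81.0715 payoff=48.0485 vs cont=47.0418 → 48.0485 [stop]  node(7,4) S=105.4711 payoff=23.6489 vs cont=22.8848 → 23.6489 [stop]  node(7,5) S=137.2139 payoff=0.0000 vs cont=4.4967 → 4.4967 [wait]  node(7,6) S=178.5102 payoff=0.0000 vs cont=0.0000 → 0.0000 [wait]  node(7,7) S=232.2351 payoff=0.0000 vs cont=0.0000 → 0.0000 [wait]  ⇒ S*(7)=105.4711
t_6: node(6,0) S=41.9958 payoff=87.1242 vs cont=85.7290 → 87.1242 [stop]  node(6,1) S=54.6350 payoff=74.4850 vs cont=73.2155 → 74.4850 [stop]  node(6,2) S=71.0781 payoff=58.0419 vs cont=56.9358 → 58.0419 [stop]  node(6,3) S=92.4700 payoff=36.6500 vs cont=35.7566 → 36.6500 [stop]  node(6,4) S=120.3000 payoff=8.8200 vs cont=14.1980 → 14.1980 [wait]  node(6,5) S=156.5058 payoff=0.0000 vs cont=2.2926 → 2.2926 [wait]  node(6,6) S=203.6083 payoff=0.0000 vs cont=0.0000 → 0.0000 [wait]  ⇒ S*(6)=92.4700
t_5: node(5,0) S=47.9004 payoff=81.2196 vs cont=79.8832 → 81.2196 [stop]  node(5,1) S=62.3166 payoff=66.8034 vs cont=65.6103 → 66.8034 [stop]  node(5,2) S=81.0715 payoff=48.0485 vs cont=47.0418 → 48.0485 [stop]  node(5,3) S=105.4711 payoff=23.6489 vs cont=25.4455 → 25.4455 [wait]  node(5,4) S=137.2139 payoff=0.0000 vs cont=8.3302 → 8.3302 [wait]  node(5,5) S=178.5102 payoff=0.0000 vs cont=1.1688 → 1.1688 [wait]  ⇒ S*(5)=81.0715
t_4: node(4,0) S=54.6350 payoff=74.4850 vs cont=73.2155 → 74.4850 [stop]  node(4,1) S=71.0781 payoff=58.0419 vs cont=56.9358 → 58.0419 [stop]  node(4,2) S=92.4700 payoff=36.6500 vs cont=36.6120 → 36.6500 [stop]  node(4,3) S=120.3000 payoff=8.8200 vs cont=16.9392 → 16.9392 [wait]  node(4,4) S=156.5058 payoff=0.0000 vs cont=4.8035 → 4.8035 [wait]  ⇒ S*(4)=92.4700
t_3: node(3,0) S=62.3166 payoff=66.8034 vs cont=65.6103 → 66.8034 [stop]  node(3,1) S=81.0715 payoff=48.0485 vs cont=47.0418 → 48.0485 [stop]  node(3,2) S=105.4711 payoff=23.6489 vs cont=26.7506 → 26.7506 [wait]  node(3,3) S=137.2139 payoff=0.0000 vs cont=10.9232 → 10.9232 [wait]  ⇒ S*(3)=81.0715
t_2: node(2,0) S=71.0781 payoff=58.0419 vs cont=56.9358 → 58.0419 [stop]  node(2,1) S=92.4700 payoff=36.6500 vs cont=37.2334 → 37.2334 [wait]  node(2,2) S=120.3000 payoff=8.8200 vs cont=18.8392 → 18.8392 [wait]  ⇒ S*(2)=71.0781
t_1: node(1,0) S=81.0715 payoff=48.0485 vs cont=47.3196 → 48.0485 [stop]  node(1,1) S=105.4711 payoff=23.6489 vs cont=27.9527 → 27.9527 [wait]  ⇒ S*(1)=81.0715
t_0: node(0,0) S=92.4700 payoff=36.6500 vs cont=37.8058 → 37.8058 [wait]  ⇒ S*(0)=-

price = 37.8058
boundary = - 81.0715 71.0781 81.0715 92.4700 81.0715 92.4700 105.4711
tree:
37.8058
48.0485 27.9527
58.0419 37.2334 18.8392
66.8034 48.0485 26.7506 10.9232
74.4850 58.0419 36.6500 16.9392 4.8035
81.2196 66.8034 48.0485 25.4455 8.3302 1.1688
87.1242 74.4850 58.0419 36.6500 14.1980 2.2926 0.0000
92.3008 81.2196 66.8034 48.0485 23.6489 4.4967 0.0000 0.0000
96.8394 87.1242 74.4850 58.0419 36.6500 8.8200 0.0000 0.0000 0.0000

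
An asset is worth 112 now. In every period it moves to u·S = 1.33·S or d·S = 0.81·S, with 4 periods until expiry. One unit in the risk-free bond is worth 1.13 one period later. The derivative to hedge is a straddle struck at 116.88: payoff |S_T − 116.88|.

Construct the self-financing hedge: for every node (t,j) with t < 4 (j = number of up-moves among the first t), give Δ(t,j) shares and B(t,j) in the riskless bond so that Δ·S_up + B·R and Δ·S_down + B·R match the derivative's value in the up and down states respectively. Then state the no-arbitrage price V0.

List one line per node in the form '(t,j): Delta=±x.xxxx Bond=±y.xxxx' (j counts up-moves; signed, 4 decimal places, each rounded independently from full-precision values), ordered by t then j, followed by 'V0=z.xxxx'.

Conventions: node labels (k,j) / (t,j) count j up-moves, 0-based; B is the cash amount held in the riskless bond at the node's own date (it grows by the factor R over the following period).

Since d<R<u, set p* = (R−d)/(u−d) = 0.6154; price each node as the discounted p*-expectation of its children.
Payoffs at expiry: V(4,0)=68.6677, V(4,1)=37.7165, V(4,2)=13.1044, V(4,3)=96.5512, V(4,4)=233.5688
Node (3,0) S=59.5214: V=(p*·37.7165+(1−p*)·68.6677)/1.13=43.9122; Δ=(37.7165−68.6677)/(79.1635−48.2123)=-1.0000; B=V−Δ·S=103.4336
Node (3,1) S=97.7327: V=(p*·13.1044+(1−p*)·37.7165)/1.13=19.9740; Δ=(13.1044−37.7165)/(129.9844−79.1635)=-0.4843; B=V−Δ·S=67.3050
Node (3,2) S=160.4746: V=(p*·96.5512+(1−p*)·13.1044)/1.13=57.0410; Δ=(96.5512−13.1044)/(213.4312−129.9844)=1.0000; B=V−Δ·S=-103.4336
Node (3,3) S=263.4953: V=(p*·233.5688+(1−p*)·96.5512)/1.13=160.0617; Δ=(233.5688−96.5512)/(350.4488−213.4312)=1.0000; B=V−Δ·S=-103.4336
Node (2,0) S=73.4832: V=(p*·19.9740+(1−p*)·43.9122)/1.13=25.8239; Δ=(19.9740−43.9122)/(97.7327−59.5214)=-0.6265; B=V−Δ·S=71.8590
Node (2,1) S=120.6576: V=(p*·57.0410+(1−p*)·19.9740)/1.13=37.8623; Δ=(57.0410−19.9740)/(160.4746−97.7327)=0.5908; B=V−Δ·S=-33.4203
Node (2,2) S=198.1168: V=(p*·160.0617+(1−p*)·57.0410)/1.13=106.5826; Δ=(160.0617−57.0410)/(263.4953−160.4746)=1.0000; B=V−Δ·S=-91.5342
Node (1,0) S=90.7200: V=(p*·37.8623+(1−p*)·25.8239)/1.13=29.4090; Δ=(37.8623−25.8239)/(120.6576−73.4832)=0.2552; B=V−Δ·S=6.2582
Node (1,1) S=148.9600: V=(p*·106.5826+(1−p*)·37.8623)/1.13=70.9307; Δ=(106.5826−37.8623)/(198.1168−120.6576)=0.8872; B=V−Δ·S=-61.2236
Node (0,0) S=112.0000: V=(p*·70.9307+(1−p*)·29.4090)/1.13=48.6379; Δ=(70.9307−29.4090)/(148.9600−90.7200)=0.7129; B=V−Δ·S=-31.2116
Sanity check at the root: Δ(0,0)·S0 + B(0,0) reproduces V0 = 48.6379.

(0,0): Delta=0.7129 Bond=-31.2116
(1,0): Delta=0.2552 Bond=6.2582
(1,1): Delta=0.8872 Bond=-61.2236
(2,0): Delta=-0.6265 Bond=71.8590
(2,1): Delta=0.5908 Bond=-33.4203
(2,2): Delta=1.0000 Bond=-91.5342
(3,0): Delta=-1.0000 Bond=103.4336
(3,1): Delta=-0.4843 Bond=67.3050
(3,2): Delta=1.0000 Bond=-103.4336
(3,3): Delta=1.0000 Bond=-103.4336
V0=48.6379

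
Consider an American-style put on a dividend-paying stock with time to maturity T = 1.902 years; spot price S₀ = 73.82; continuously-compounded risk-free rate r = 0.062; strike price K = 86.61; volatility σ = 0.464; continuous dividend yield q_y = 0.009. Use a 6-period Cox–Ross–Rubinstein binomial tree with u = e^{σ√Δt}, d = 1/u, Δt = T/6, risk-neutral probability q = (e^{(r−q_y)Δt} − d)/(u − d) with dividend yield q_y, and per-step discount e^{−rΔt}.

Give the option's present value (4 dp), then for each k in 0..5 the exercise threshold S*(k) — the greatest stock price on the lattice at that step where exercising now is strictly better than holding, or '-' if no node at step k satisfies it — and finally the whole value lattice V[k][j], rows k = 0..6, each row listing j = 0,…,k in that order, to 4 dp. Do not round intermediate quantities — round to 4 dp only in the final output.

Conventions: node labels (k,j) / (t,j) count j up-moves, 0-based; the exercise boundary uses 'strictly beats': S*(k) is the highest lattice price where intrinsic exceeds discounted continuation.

price = 23.3223
boundary = - - 43.7784 33.7134 43.7784 56.8482
tree:
23.3223
32.1519 14.2406
42.8316 21.3348 6.7527
52.8966 30.9047 11.3242 1.8245
60.6476 42.8316 18.6118 3.4919 0.0000
66.6165 52.8966 29.7618 6.6829 0.0000 0.0000
71.2132 60.6476 42.8316 12.7900 0.0000 0.0000 0.0000

Δt=0.31700  u=1.29855  d=0.77009  q=0.46712  discount=0.98054
step 6 (expiry): payoffs max(K−S,0) = 71.2132 60.6476 42.8316 12.7900 0.0000 0.0000 0.0000
step 5: (k=5,j=0): S=19.9935, K−S=66.6165, hold=64.9879 ⇒ V=66.6165 exercise | (k=5,j=1): S=33.7134, K−S=52.8966, hold=51.3070 ⇒ V=52.8966 exercise | (k=5,j=2): S=56.8482, K−S=29.7618, hold=28.2381 ⇒ V=29.7618 exercise | (k=5,j=3): S=95.8586, K−S=0.0000, hold=6.6829 ⇒ V=6.6829 continue | (k=5,j=4): S=161.6388, K−S=0.0000, hold=0.0000 ⇒ V=0.0000 continue | (k=5,j=5): S=272.5586, K−S=0.0000, hold=0.0000 ⇒ V=0.0000 continue  boundary S*=56.8482
step 4: (k=4,j=0): S=25.9624, K−S=60.6476, hold=59.0359 ⇒ V=60.6476 exercise | (k=4,j=1): S=43.7784, K−S=42.8316, hold=41.2707 ⇒ V=42.8316 exercise | (k=4,j=2): S=73.8200, K−S=12.7900, hold=18.6118 ⇒ V=18.6118 continue | (k=4,j=3): S=124.4768, K−S=0.0000, hold=3.4919 ⇒ V=3.4919 continue | (k=4,j=4): S=209.8953, K−S=0.0000, hold=0.0000 ⇒ V=0.0000 continue  boundary S*=43.7784
step 3: (k=3,j=0): S=33.7134, K−S=52.8966, hold=51.3070 ⇒ V=52.8966 exercise | (k=3,j=1): S=56.8482, K−S=29.7618, hold=30.9047 ⇒ V=30.9047 continue | (k=3,j=2): S=95.8586, K−S=0.0000, hold=11.3242 ⇒ V=11.3242 continue | (k=3,j=3): S=161.6388, K−S=0.0000, hold=1.8245 ⇒ V=1.8245 continue  boundary S*=33.7134
step 2: (k=2,j=0): S=43.7784, K−S=42.8316, hold=41.7942 ⇒ V=42.8316 exercise | (k=2,j=1): S=73.8200, K−S=12.7900, hold=21.3348 ⇒ V=21.3348 continue | (k=2,j=2): S=124.4768, K−S=0.0000, hold=6.7527 ⇒ V=6.7527 continue  boundary S*=43.7784
step 1: (k=1,j=0): S=56.8482, K−S=29.7618, hold=32.1519 ⇒ V=32.1519 continue | (k=1,j=1): S=95.8586, K−S=0.0000, hold=14.2406 ⇒ V=14.2406 continue  boundary S*=-
step 0: (k=0,j=0): S=73.8200, K−S=12.7900, hold=23.3223 ⇒ V=23.3223 continue  boundary S*=-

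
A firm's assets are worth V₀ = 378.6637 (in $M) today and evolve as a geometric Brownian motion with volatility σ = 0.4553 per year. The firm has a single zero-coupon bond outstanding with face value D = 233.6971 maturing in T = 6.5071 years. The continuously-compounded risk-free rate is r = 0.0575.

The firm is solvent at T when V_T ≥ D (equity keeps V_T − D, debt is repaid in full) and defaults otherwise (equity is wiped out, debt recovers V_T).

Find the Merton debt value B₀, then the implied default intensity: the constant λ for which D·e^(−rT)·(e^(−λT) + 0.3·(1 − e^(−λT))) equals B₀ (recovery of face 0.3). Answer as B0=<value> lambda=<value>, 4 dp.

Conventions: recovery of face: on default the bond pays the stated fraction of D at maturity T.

B0=125.8772 lambda=0.0570

Work the structural quantities from V₀ = 378.6637 against face 233.6971:
d₁ = [ln(V₀/D) + (r + σ²/2)T] / (σ√T)
   = [ln(378.6637/233.6971) + (0.0575 + 0.5·0.4553²)·6.5071] / (0.4553·√6.5071)
   = [0.482623 + 1.048613] / 1.161426 = 1.318410
d₂ = d₁ − σ√T = 1.318410 − 1.161426 = 0.156985
N(d₁) = 0.906317,  N(d₂) = 0.562372,  e^(−rT) = 0.687868
E₀ = V₀·N(d₁) − D·e^(−rT)·N(d₂)
   = 378.6637·0.906317 − 233.6971·0.687868·0.562372 = 252.786502
B₀ = V₀ − E₀ = 378.6637 − 252.786502 = 125.877198
e^(−λT) = (B₀·e^(rT)/D − 0.3)/(1 − 0.3) = (125.8772·1.453767/233.6971 − 0.3)/0.7 = 0.69006916
λ = −ln(0.69006916)/6.5071 = 0.057009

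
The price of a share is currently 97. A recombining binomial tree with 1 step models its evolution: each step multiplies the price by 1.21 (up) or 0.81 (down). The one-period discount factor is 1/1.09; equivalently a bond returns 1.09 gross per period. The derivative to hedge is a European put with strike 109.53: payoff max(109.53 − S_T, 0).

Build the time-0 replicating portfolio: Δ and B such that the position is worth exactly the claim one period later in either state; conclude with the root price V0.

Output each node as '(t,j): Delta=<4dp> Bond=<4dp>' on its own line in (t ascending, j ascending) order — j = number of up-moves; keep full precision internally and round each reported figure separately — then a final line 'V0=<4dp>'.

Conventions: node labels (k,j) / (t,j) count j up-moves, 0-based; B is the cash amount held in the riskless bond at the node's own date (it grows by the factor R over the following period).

Since d<R<u, set p* = (R−d)/(u−d) = 0.7000; price each node as the discounted p*-expectation of its children.
Expiry values: V(1,0)=30.9600, V(1,1)=0.0000
Node (0,0) S=97.0000: V=(p*·0.0000+(1−p*)·30.9600)/1.09=8.5211; Δ=(0.0000−30.9600)/(117.3700−78.5700)=-0.7979; B=V−Δ·S=85.9211
Sanity check at the root: Δ(0,0)·S0 + B(0,0) reproduces V0 = 8.5211.

(0,0): Delta=-0.7979 Bond=85.9211
V0=8.5211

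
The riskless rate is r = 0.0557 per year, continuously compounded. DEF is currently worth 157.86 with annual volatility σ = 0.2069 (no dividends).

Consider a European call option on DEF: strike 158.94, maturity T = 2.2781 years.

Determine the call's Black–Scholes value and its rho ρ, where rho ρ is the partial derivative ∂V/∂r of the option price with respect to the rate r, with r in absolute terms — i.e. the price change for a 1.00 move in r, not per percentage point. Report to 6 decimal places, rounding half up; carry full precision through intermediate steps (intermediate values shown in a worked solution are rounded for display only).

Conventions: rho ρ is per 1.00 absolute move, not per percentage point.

price = 28.745743
ρ = 188.270706

σ√T = 0.2069·√2.2781 = 0.312282
d₁ = (ln(S/K) + (r+σ²/2)T) / (σ√T) = (ln(157.86/158.94) + (0.0557+0.2069²/2)·2.2781) / 0.312282 = (-0.006818 + 0.175650) / 0.312282 = 0.540640
d₂ = d₁ − σ√T = 0.540640 − 0.312282 = 0.228358
e^{−rT} = 0.880830
N(d₁) = 0.705622,  N(d₂) = 0.590316
Call price V = S·N(d₁) − K·e^{−rT}·N(d₂) = 111.389484 − 82.643741 = 28.745743
ρ = K·T·e^{−rT}·N(d₂) = 188.270706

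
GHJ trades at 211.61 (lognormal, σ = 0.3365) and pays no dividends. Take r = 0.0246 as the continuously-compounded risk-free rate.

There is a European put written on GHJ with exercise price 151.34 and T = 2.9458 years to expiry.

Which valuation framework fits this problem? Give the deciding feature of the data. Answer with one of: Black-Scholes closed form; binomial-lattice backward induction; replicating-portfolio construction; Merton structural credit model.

Key observation: with GHJ following a GBM at constant σ and r, the European put struck at 151.34 prices in closed form — nothing here needs a stepwise model or a balance sheet.

framework: Black-Scholes closed form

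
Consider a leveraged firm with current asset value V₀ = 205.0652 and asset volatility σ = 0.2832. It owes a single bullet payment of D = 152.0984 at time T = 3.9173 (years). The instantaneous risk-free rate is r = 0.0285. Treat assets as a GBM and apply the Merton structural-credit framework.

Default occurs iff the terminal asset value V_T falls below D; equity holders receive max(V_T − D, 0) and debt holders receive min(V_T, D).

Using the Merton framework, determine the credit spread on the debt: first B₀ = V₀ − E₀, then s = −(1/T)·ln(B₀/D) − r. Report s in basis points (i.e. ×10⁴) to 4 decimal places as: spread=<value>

spread=243.5615

Work the structural quantities from V₀ = 205.0652 against face 152.0984:
d₁ = [ln(V₀/D) + (r + σ²/2)T] / (σ√T)
   = [ln(205.0652/152.0984) + (0.0285 + 0.5·0.2832²)·3.9173] / (0.2832·√3.9173)
   = [0.298800 + 0.268731] / 0.560514 = 1.012519
d₂ = d₁ − σ√T = 1.012519 − 0.560514 = 0.452005
N(d₁) = 0.844355,  N(d₂) = 0.674367,  e^(−rT) = 0.894363
E₀ = V₀·N(d₁) − D·e^(−rT)·N(d₂)
   = 205.0652·0.844355 − 152.0984·0.894363·0.674367 = 81.412816
B₀ = V₀ − E₀ = 205.0652 − 81.412816 = 123.652384
spread = −(1/T)·ln(B₀/D) − r = −(1/3.9173)·ln(123.652384/152.0984) − 0.0285 = 0.02435615
in basis points: 0.02435615 × 10⁴ = 243.5615 bp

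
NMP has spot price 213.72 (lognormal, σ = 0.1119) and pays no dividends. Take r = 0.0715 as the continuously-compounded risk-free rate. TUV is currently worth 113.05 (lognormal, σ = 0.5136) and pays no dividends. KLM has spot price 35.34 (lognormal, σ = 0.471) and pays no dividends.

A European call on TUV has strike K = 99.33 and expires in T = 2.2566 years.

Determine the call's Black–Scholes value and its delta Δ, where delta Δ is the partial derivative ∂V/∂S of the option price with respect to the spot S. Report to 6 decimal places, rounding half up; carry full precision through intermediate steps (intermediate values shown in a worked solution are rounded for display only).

price = 45.893045
Δ = 0.777145

σ√T = 0.5136·√2.2566 = 0.771529
d₁ = (ln(S/K) + (r+σ²/2)T) / (σ√T) = (ln(113.05/99.33) + (0.0715+0.5136²/2)·2.2566) / 0.771529 = (0.129383 + 0.458975) / 0.771529 = 0.762587
d₂ = d₁ − σ√T = 0.762587 − 0.771529 = -0.008942
e^{−rT} = 0.850997
N(d₁) = 0.777145,  N(d₂) = 0.496433
Call price V = S·N(d₁) − K·e^{−rT}·N(d₂) = 87.856256 − 41.963211 = 45.893045
Δ = N(d₁) = 0.777145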